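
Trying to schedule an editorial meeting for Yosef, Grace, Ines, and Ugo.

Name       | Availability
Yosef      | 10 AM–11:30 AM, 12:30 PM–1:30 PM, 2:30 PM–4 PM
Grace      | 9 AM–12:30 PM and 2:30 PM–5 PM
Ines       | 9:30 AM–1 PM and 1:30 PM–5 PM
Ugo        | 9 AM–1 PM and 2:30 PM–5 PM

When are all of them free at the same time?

10:00-11:30, 14:30-16:00

Yosef ∩ Grace: 10:00-11:30, 14:30-16:00.
Yosef ∩ Grace ∩ Ines: 10:00-11:30, 14:30-16:00.
Yosef ∩ Grace ∩ Ines ∩ Ugo: 10:00-11:30, 14:30-16:00.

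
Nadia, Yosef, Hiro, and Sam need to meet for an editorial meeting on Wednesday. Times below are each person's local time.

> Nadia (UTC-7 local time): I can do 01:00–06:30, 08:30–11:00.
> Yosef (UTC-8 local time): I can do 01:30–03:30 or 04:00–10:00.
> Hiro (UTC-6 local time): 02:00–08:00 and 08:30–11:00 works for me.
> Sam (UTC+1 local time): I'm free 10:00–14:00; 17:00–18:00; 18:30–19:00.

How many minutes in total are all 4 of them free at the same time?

Nadia in UTC: 08:00-13:30, 15:30-18:00 (add 7h to convert from UTC-7).
Yosef in UTC: 09:30-11:30, 12:00-18:00 (add 8h to convert from UTC-8).
Hiro in UTC: 08:00-14:00, 14:30-17:00 (add 6h to convert from UTC-6).
Sam in UTC: 09:00-13:00, 16:00-17:00, 17:30-18:00 (subtract 1h to convert from UTC+1).
Nadia ∩ Yosef: 09:30-11:30, 12:00-13:30, 15:30-18:00.
Nadia ∩ Yosef ∩ Hiro: 09:30-11:30, 12:00-13:30, 15:30-17:00.
Nadia ∩ Yosef ∩ Hiro ∩ Sam: 09:30-11:30, 12:00-13:00, 16:00-17:00.
Those are the intersection windows.
Summing the common windows: 120 + 60 + 60 = 240 minutes.

240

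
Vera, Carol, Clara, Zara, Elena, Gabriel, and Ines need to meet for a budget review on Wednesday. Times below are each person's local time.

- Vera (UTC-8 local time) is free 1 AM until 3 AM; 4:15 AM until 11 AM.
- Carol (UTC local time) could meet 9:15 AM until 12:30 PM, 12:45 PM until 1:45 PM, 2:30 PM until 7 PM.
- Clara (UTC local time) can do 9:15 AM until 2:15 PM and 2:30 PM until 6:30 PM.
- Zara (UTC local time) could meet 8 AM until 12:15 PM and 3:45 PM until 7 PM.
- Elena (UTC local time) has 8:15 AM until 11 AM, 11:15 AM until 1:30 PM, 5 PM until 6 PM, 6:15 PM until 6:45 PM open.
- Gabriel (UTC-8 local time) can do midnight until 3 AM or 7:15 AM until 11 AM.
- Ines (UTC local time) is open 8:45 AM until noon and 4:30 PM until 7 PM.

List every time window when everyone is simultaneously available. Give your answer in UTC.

Vera in UTC: 09:00-11:00, 12:15-19:00 (add 8h to convert from UTC-8).
Carol in UTC: 09:15-12:30, 12:45-13:45, 14:30-19:00.
Clara in UTC: 09:15-14:15, 14:30-18:30.
Zara in UTC: 08:00-12:15, 15:45-19:00.
Elena in UTC: 08:15-11:00, 11:15-13:30, 17:00-18:00, 18:15-18:45.
Gabriel in UTC: 08:00-11:00, 15:15-19:00 (add 8h to convert from UTC-8).
Ines in UTC: 08:45-12:00, 16:30-19:00.
Vera ∩ Carol: 09:15-11:00, 12:15-12:30, 12:45-13:45, 14:30-19:00.
Vera ∩ Carol ∩ Clara: 09:15-11:00, 12:15-12:30, 12:45-13:45, 14:30-18:30.
Vera ∩ Carol ∩ Clara ∩ Zara: 09:15-11:00, 15:45-18:30.
Vera ∩ Carol ∩ Clara ∩ Zara ∩ Elena: 09:15-11:00, 17:00-18:00, 18:15-18:30.
Vera ∩ Carol ∩ Clara ∩ Zara ∩ Elena ∩ Gabriel: 09:15-11:00, 17:00-18:00, 18:15-18:30.
Vera ∩ Carol ∩ Clara ∩ Zara ∩ Elena ∩ Gabriel ∩ Ines: 09:15-11:00, 17:00-18:00, 18:15-18:30.
So the common availability across everyone is 09:15-11:00, 17:00-18:00, 18:15-18:30.

09:15-11:00, 17:00-18:00, 18:15-18:30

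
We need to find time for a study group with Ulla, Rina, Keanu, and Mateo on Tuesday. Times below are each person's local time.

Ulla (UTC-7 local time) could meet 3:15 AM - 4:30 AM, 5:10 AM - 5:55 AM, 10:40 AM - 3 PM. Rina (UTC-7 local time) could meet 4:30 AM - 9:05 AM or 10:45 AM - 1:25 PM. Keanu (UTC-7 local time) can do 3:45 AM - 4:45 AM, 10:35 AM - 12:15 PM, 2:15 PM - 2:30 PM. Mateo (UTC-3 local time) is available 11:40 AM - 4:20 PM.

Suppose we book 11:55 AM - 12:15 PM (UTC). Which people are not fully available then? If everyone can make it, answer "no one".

Ulla in UTC: 10:15-11:30, 12:10-12:55, 17:40-22:00 (add 7h to convert from UTC-7).
Rina in UTC: 11:30-16:05, 17:45-20:25 (add 7h to convert from UTC-7).
Keanu in UTC: 10:45-11:45, 17:35-19:15, 21:15-21:30 (add 7h to convert from UTC-7).
Mateo in UTC: 14:40-19:20 (add 3h to convert from UTC-3).
Ulla: not fully free for 11:55-12:15. Rina: free for 11:55-12:15. Keanu: not fully free for 11:55-12:15. Mateo: not fully free for 11:55-12:15.

Keanu, Mateo, Ulla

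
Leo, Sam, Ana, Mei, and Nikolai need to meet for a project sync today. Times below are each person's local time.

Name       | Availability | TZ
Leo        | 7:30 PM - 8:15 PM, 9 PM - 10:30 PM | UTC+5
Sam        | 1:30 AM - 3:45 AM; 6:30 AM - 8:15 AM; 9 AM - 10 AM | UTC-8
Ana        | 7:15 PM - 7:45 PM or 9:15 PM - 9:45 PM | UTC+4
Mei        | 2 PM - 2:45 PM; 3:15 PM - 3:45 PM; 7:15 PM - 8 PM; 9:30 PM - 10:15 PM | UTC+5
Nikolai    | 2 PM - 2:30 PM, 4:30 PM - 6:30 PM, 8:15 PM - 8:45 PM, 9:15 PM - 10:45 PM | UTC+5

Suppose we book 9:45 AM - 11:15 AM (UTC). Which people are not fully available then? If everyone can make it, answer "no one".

Ana, Leo, Mei, Nikolai

Leo in UTC: 14:30-15:15, 16:00-17:30 (subtract 5h to convert from UTC+5).
Sam in UTC: 09:30-11:45, 14:30-16:15, 17:00-18:00 (add 8h to convert from UTC-8).
Ana in UTC: 15:15-15:45, 17:15-17:45 (subtract 4h to convert from UTC+4).
Mei in UTC: 09:00-09:45, 10:15-10:45, 14:15-15:00, 16:30-17:15 (subtract 5h to convert from UTC+5).
Nikolai in UTC: 09:00-09:30, 11:30-13:30, 15:15-15:45, 16:15-17:45 (subtract 5h to convert from UTC+5).
Leo: not fully free for 09:45-11:15. Sam: free for 09:45-11:15. Ana: not fully free for 09:45-11:15. Mei: not fully free for 09:45-11:15. Nikolai: not fully free for 09:45-11:15.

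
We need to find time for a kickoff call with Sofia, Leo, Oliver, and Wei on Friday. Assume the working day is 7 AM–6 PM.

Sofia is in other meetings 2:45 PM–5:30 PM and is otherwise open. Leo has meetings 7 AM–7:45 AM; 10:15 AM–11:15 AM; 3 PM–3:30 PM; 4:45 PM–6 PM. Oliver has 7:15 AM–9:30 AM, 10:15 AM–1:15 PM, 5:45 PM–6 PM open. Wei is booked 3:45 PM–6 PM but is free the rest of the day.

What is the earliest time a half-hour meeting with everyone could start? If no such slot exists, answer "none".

Sofia free: 07:00-14:45, 17:30-18:00 (invert busy blocks within the working day).
Leo free: 07:45-10:15, 11:15-15:00, 15:30-16:45 (invert busy blocks within the working day).
Oliver free: 07:15-09:30, 10:15-13:15, 17:45-18:00.
Wei free: 07:00-15:45 (invert busy blocks within the working day).
Sofia ∩ Leo: 07:45-10:15, 11:15-14:45.
Sofia ∩ Leo ∩ Oliver: 07:45-09:30, 11:15-13:15.
Sofia ∩ Leo ∩ Oliver ∩ Wei: 07:45-09:30, 11:15-13:15.
So the common availability across everyone is 07:45-09:30, 11:15-13:15.
The first common window of at least 30 minutes is 07:45-09:30, so the earliest start is 07:45.

07:45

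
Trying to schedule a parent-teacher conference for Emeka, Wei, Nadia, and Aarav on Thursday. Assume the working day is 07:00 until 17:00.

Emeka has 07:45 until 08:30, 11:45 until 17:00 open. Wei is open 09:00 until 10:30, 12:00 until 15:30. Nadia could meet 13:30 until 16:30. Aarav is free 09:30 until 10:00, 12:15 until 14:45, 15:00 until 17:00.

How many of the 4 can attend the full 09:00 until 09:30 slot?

1

Wei can make the full 09:00-09:30 slot — that's 1.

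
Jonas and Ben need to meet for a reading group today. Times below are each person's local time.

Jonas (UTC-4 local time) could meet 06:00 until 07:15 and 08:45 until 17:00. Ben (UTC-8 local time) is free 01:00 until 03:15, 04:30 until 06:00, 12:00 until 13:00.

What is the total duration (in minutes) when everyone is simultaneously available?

210

Jonas in UTC: 10:00-11:15, 12:45-21:00 (add 4h to convert from UTC-4).
Ben in UTC: 09:00-11:15, 12:30-14:00, 20:00-21:00 (add 8h to convert from UTC-8).
Jonas ∩ Ben: 10:00-11:15, 12:45-14:00, 20:00-21:00.
Summing the common windows: 75 + 75 + 60 = 210 minutes.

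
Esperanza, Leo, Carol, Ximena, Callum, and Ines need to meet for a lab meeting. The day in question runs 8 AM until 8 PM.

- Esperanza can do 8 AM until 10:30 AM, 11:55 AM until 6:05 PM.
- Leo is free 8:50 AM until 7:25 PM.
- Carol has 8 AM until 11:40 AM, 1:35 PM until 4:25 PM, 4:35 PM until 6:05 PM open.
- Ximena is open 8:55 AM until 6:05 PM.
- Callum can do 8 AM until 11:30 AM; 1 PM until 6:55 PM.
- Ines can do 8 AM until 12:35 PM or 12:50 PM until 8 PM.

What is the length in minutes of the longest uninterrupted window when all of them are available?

170

Esperanza ∩ Leo: 08:50-10:30, 11:55-18:05.
Esperanza ∩ Leo ∩ Carol: 08:50-10:30, 13:35-16:25, 16:35-18:05.
Esperanza ∩ Leo ∩ Carol ∩ Ximena: 08:55-10:30, 13:35-16:25, 16:35-18:05.
Esperanza ∩ Leo ∩ Carol ∩ Ximena ∩ Callum: 08:55-10:30, 13:35-16:25, 16:35-18:05.
Esperanza ∩ Leo ∩ Carol ∩ Ximena ∩ Callum ∩ Ines: 08:55-10:30, 13:35-16:25, 16:35-18:05.
The longest is 13:35-16:25 at 170 minutes.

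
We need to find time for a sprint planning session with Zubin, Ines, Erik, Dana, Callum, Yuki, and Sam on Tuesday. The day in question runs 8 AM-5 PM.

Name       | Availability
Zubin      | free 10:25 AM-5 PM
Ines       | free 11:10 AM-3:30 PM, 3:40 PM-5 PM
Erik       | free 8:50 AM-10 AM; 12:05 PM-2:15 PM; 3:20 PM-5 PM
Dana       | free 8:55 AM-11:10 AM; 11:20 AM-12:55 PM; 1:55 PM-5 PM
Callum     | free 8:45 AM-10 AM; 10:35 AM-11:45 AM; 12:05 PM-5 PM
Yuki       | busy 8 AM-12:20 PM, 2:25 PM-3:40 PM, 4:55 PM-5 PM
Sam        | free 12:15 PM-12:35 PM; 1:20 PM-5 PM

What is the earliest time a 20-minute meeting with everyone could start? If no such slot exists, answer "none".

Zubin free: 10:25-17:00.
Ines free: 11:10-15:30, 15:40-17:00.
Erik free: 08:50-10:00, 12:05-14:15, 15:20-17:00.
Dana free: 08:55-11:10, 11:20-12:55, 13:55-17:00.
Callum free: 08:45-10:00, 10:35-11:45, 12:05-17:00.
Yuki free: 12:20-14:25, 15:40-16:55 (invert busy blocks within the working day).
Sam free: 12:15-12:35, 13:20-17:00.
Zubin ∩ Ines: 11:10-15:30, 15:40-17:00.
Zubin ∩ Ines ∩ Erik: 12:05-14:15, 15:20-15:30, 15:40-17:00.
Zubin ∩ Ines ∩ Erik ∩ Dana: 12:05-12:55, 13:55-14:15, 15:20-15:30, 15:40-17:00.
Zubin ∩ Ines ∩ Erik ∩ Dana ∩ Callum: 12:05-12:55, 13:55-14:15, 15:20-15:30, 15:40-17:00.
Zubin ∩ Ines ∩ Erik ∩ Dana ∩ Callum ∩ Yuki: 12:20-12:55, 13:55-14:15, 15:40-16:55.
Zubin ∩ Ines ∩ Erik ∩ Dana ∩ Callum ∩ Yuki ∩ Sam: 12:20-12:35, 13:55-14:15, 15:40-16:55.
Those are the intersection windows.
The first common window of at least 20 minutes is 13:55-14:15, so the earliest start is 13:55.

13:55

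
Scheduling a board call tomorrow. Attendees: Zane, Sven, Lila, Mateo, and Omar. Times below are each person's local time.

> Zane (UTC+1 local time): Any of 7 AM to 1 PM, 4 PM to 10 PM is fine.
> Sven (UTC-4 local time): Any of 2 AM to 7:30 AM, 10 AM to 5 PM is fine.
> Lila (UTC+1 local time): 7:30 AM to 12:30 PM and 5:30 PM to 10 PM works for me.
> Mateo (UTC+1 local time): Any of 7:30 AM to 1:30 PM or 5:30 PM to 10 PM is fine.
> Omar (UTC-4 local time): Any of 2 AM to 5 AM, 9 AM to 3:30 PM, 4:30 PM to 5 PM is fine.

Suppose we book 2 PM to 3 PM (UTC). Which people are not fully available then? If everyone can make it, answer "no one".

Zane in UTC: 06:00-12:00, 15:00-21:00 (subtract 1h to convert from UTC+1).
Sven in UTC: 06:00-11:30, 14:00-21:00 (add 4h to convert from UTC-4).
Lila in UTC: 06:30-11:30, 16:30-21:00 (subtract 1h to convert from UTC+1).
Mateo in UTC: 06:30-12:30, 16:30-21:00 (subtract 1h to convert from UTC+1).
Omar in UTC: 06:00-09:00, 13:00-19:30, 20:30-21:00 (add 4h to convert from UTC-4).
Zane: not fully free for 14:00-15:00. Sven: free for 14:00-15:00. Lila: not fully free for 14:00-15:00. Mateo: not fully free for 14:00-15:00. Omar: free for 14:00-15:00.

Lila, Mateo, Zane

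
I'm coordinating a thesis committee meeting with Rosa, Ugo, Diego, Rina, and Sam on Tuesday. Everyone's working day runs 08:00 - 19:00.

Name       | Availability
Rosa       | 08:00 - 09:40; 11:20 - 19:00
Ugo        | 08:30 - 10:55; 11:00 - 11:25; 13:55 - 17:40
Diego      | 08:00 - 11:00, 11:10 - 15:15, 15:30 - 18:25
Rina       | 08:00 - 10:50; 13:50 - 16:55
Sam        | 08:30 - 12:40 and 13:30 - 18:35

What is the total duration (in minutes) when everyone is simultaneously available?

235

Rosa ∩ Ugo: 08:30-09:40, 11:20-11:25, 13:55-17:40.
Rosa ∩ Ugo ∩ Diego: 08:30-09:40, 11:20-11:25, 13:55-15:15, 15:30-17:40.
Rosa ∩ Ugo ∩ Diego ∩ Rina: 08:30-09:40, 13:55-15:15, 15:30-16:55.
Rosa ∩ Ugo ∩ Diego ∩ Rina ∩ Sam: 08:30-09:40, 13:55-15:15, 15:30-16:55.
Summing the common windows: 70 + 80 + 85 = 235 minutes.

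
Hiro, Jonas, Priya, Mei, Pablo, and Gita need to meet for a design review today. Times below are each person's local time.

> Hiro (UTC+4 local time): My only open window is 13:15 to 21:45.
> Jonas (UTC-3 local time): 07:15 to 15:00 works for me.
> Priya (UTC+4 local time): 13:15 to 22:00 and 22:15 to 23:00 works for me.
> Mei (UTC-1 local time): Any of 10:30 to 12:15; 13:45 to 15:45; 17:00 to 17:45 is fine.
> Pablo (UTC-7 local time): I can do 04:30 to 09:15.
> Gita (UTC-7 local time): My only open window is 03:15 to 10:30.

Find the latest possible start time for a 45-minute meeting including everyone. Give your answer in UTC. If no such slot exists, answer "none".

Hiro in UTC: 09:15-17:45 (subtract 4h to convert from UTC+4).
Jonas in UTC: 10:15-18:00 (add 3h to convert from UTC-3).
Priya in UTC: 09:15-18:00, 18:15-19:00 (subtract 4h to convert from UTC+4).
Mei in UTC: 11:30-13:15, 14:45-16:45, 18:00-18:45 (add 1h to convert from UTC-1).
Pablo in UTC: 11:30-16:15 (add 7h to convert from UTC-7).
Gita in UTC: 10:15-17:30 (add 7h to convert from UTC-7).
Hiro ∩ Jonas: 10:15-17:45.
Hiro ∩ Jonas ∩ Priya: 10:15-17:45.
Hiro ∩ Jonas ∩ Priya ∩ Mei: 11:30-13:15, 14:45-16:45.
Hiro ∩ Jonas ∩ Priya ∩ Mei ∩ Pablo: 11:30-13:15, 14:45-16:15.
Hiro ∩ Jonas ∩ Priya ∩ Mei ∩ Pablo ∩ Gita: 11:30-13:15, 14:45-16:15.
So the common availability across everyone is 11:30-13:15, 14:45-16:15.
The last common window of at least 45 minutes is 14:45-16:15; a 45-minute meeting can start as late as 15:30 and still end by 16:15.

15:30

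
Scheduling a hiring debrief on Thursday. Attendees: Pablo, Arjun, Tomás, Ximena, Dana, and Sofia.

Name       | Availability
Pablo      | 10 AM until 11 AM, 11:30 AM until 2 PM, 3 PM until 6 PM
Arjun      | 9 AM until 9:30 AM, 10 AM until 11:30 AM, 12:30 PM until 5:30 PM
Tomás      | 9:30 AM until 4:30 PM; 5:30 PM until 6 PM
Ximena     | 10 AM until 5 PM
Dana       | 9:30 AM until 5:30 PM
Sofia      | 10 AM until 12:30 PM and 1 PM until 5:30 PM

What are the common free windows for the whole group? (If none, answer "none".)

Pablo ∩ Arjun: 10:00-11:00, 12:30-14:00, 15:00-17:30.
Pablo ∩ Arjun ∩ Tomás: 10:00-11:00, 12:30-14:00, 15:00-16:30.
Pablo ∩ Arjun ∩ Tomás ∩ Ximena: 10:00-11:00, 12:30-14:00, 15:00-16:30.
Pablo ∩ Arjun ∩ Tomás ∩ Ximena ∩ Dana: 10:00-11:00, 12:30-14:00, 15:00-16:30.
Pablo ∩ Arjun ∩ Tomás ∩ Ximena ∩ Dana ∩ Sofia: 10:00-11:00, 13:00-14:00, 15:00-16:30.
So the common availability across everyone is 10:00-11:00, 13:00-14:00, 15:00-16:30.

10:00-11:00, 13:00-14:00, 15:00-16:30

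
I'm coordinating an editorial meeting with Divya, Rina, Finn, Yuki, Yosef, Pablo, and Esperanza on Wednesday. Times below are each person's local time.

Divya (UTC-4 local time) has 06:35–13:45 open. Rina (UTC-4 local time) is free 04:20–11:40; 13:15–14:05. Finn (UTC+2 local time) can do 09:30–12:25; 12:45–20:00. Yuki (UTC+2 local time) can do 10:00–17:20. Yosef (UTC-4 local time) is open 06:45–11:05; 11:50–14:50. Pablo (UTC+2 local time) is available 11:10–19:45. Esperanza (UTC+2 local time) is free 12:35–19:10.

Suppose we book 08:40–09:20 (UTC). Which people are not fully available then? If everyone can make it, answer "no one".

Divya in UTC: 10:35-17:45 (add 4h to convert from UTC-4).
Rina in UTC: 08:20-15:40, 17:15-18:05 (add 4h to convert from UTC-4).
Finn in UTC: 07:30-10:25, 10:45-18:00 (subtract 2h to convert from UTC+2).
Yuki in UTC: 08:00-15:20 (subtract 2h to convert from UTC+2).
Yosef in UTC: 10:45-15:05, 15:50-18:50 (add 4h to convert from UTC-4).
Pablo in UTC: 09:10-17:45 (subtract 2h to convert from UTC+2).
Esperanza in UTC: 10:35-17:10 (subtract 2h to convert from UTC+2).
Divya: not fully free for 08:40-09:20. Rina: free for 08:40-09:20. Finn: free for 08:40-09:20. Yuki: free for 08:40-09:20. Yosef: not fully free for 08:40-09:20. Pablo: not fully free for 08:40-09:20. Esperanza: not fully free for 08:40-09:20.

Divya, Esperanza, Pablo, Yosef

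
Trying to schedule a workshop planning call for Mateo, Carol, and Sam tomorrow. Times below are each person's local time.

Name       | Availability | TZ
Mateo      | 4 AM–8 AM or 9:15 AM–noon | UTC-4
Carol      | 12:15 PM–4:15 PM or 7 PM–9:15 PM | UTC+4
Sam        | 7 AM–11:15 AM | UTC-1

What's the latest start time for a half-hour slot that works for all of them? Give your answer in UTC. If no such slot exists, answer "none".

11:30

Mateo in UTC: 08:00-12:00, 13:15-16:00 (add 4h to convert from UTC-4).
Carol in UTC: 08:15-12:15, 15:00-17:15 (subtract 4h to convert from UTC+4).
Sam in UTC: 08:00-12:15 (add 1h to convert from UTC-1).
Mateo ∩ Carol: 08:15-12:00, 15:00-16:00.
Mateo ∩ Carol ∩ Sam: 08:15-12:00.
The last common window of at least 30 minutes is 08:15-12:00; a 30-minute meeting can start as late as 11:30 and still end by 12:00.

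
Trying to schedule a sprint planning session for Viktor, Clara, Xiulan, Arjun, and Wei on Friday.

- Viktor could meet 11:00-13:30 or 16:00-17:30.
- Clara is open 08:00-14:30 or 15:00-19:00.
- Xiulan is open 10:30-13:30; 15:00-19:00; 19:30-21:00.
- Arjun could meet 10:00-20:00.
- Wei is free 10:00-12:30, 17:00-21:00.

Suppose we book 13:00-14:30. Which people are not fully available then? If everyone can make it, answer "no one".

Viktor: not fully free for 13:00-14:30. Clara: free for 13:00-14:30. Xiulan: not fully free for 13:00-14:30. Arjun: free for 13:00-14:30. Wei: not fully free for 13:00-14:30.

Viktor, Wei, Xiulan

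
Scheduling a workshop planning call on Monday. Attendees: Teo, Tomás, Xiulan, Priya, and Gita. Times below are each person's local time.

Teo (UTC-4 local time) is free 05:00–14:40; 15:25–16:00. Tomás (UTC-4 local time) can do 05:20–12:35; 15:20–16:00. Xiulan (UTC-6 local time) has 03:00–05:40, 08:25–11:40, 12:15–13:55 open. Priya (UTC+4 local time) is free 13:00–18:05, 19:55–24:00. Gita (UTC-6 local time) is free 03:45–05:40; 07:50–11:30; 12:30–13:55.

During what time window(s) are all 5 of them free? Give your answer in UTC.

Teo in UTC: 09:00-18:40, 19:25-20:00 (add 4h to convert from UTC-4).
Tomás in UTC: 09:20-16:35, 19:20-20:00 (add 4h to convert from UTC-4).
Xiulan in UTC: 09:00-11:40, 14:25-17:40, 18:15-19:55 (add 6h to convert from UTC-6).
Priya in UTC: 09:00-14:05, 15:55-20:00 (subtract 4h to convert from UTC+4).
Gita in UTC: 09:45-11:40, 13:50-17:30, 18:30-19:55 (add 6h to convert from UTC-6).
Teo ∩ Tomás: 09:20-16:35, 19:25-20:00.
Teo ∩ Tomás ∩ Xiulan: 09:20-11:40, 14:25-16:35, 19:25-19:55.
Teo ∩ Tomás ∩ Xiulan ∩ Priya: 09:20-11:40, 15:55-16:35, 19:25-19:55.
Teo ∩ Tomás ∩ Xiulan ∩ Priya ∩ Gita: 09:45-11:40, 15:55-16:35, 19:25-19:55.
Those are the intersection windows.

09:45-11:40, 15:55-16:35, 19:25-19:55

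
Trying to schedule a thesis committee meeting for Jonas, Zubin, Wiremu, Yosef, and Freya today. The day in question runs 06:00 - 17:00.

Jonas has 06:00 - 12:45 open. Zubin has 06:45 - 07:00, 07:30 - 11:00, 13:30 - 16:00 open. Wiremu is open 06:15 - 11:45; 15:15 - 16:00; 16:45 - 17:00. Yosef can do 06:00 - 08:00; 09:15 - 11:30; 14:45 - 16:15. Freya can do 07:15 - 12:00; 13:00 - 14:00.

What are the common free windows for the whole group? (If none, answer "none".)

Jonas ∩ Zubin: 06:45-07:00, 07:30-11:00.
Jonas ∩ Zubin ∩ Wiremu: 06:45-07:00, 07:30-11:00.
Jonas ∩ Zubin ∩ Wiremu ∩ Yosef: 06:45-07:00, 07:30-08:00, 09:15-11:00.
Jonas ∩ Zubin ∩ Wiremu ∩ Yosef ∩ Freya: 07:30-08:00, 09:15-11:00.
Those are the intersection windows.

07:30-08:00, 09:15-11:00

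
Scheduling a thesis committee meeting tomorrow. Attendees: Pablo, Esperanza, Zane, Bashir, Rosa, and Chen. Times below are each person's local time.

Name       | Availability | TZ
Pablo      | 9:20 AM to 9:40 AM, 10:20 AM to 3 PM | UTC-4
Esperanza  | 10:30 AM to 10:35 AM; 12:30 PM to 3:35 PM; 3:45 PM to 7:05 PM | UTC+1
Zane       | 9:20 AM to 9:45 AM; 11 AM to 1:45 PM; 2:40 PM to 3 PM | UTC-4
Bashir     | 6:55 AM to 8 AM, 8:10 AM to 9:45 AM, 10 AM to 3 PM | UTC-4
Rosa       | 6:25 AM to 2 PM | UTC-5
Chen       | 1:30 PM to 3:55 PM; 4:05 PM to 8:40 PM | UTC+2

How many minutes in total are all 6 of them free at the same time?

Pablo in UTC: 13:20-13:40, 14:20-19:00 (add 4h to convert from UTC-4).
Esperanza in UTC: 09:30-09:35, 11:30-14:35, 14:45-18:05 (subtract 1h to convert from UTC+1).
Zane in UTC: 13:20-13:45, 15:00-17:45, 18:40-19:00 (add 4h to convert from UTC-4).
Bashir in UTC: 10:55-12:00, 12:10-13:45, 14:00-19:00 (add 4h to convert from UTC-4).
Rosa in UTC: 11:25-19:00 (add 5h to convert from UTC-5).
Chen in UTC: 11:30-13:55, 14:05-18:40 (subtract 2h to convert from UTC+2).
Pablo ∩ Esperanza: 13:20-13:40, 14:20-14:35, 14:45-18:05.
Pablo ∩ Esperanza ∩ Zane: 13:20-13:40, 15:00-17:45.
Pablo ∩ Esperanza ∩ Zane ∩ Bashir: 13:20-13:40, 15:00-17:45.
Pablo ∩ Esperanza ∩ Zane ∩ Bashir ∩ Rosa: 13:20-13:40, 15:00-17:45.
Pablo ∩ Esperanza ∩ Zane ∩ Bashir ∩ Rosa ∩ Chen: 13:20-13:40, 15:00-17:45.
Summing the common windows: 20 + 165 = 185 minutes.

185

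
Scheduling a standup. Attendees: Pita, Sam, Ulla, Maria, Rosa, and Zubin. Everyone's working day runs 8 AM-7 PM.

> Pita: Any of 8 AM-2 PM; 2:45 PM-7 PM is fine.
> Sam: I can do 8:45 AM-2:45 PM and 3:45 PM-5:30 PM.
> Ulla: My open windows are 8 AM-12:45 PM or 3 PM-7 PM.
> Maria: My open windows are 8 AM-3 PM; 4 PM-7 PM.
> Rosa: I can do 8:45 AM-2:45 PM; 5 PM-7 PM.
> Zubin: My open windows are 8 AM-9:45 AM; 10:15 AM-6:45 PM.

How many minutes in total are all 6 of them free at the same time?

Pita ∩ Sam: 08:45-14:00, 15:45-17:30.
Pita ∩ Sam ∩ Ulla: 08:45-12:45, 15:45-17:30.
Pita ∩ Sam ∩ Ulla ∩ Maria: 08:45-12:45, 16:00-17:30.
Pita ∩ Sam ∩ Ulla ∩ Maria ∩ Rosa: 08:45-12:45, 17:00-17:30.
Pita ∩ Sam ∩ Ulla ∩ Maria ∩ Rosa ∩ Zubin: 08:45-09:45, 10:15-12:45, 17:00-17:30.
Summing the common windows: 60 + 150 + 30 = 240 minutes.

240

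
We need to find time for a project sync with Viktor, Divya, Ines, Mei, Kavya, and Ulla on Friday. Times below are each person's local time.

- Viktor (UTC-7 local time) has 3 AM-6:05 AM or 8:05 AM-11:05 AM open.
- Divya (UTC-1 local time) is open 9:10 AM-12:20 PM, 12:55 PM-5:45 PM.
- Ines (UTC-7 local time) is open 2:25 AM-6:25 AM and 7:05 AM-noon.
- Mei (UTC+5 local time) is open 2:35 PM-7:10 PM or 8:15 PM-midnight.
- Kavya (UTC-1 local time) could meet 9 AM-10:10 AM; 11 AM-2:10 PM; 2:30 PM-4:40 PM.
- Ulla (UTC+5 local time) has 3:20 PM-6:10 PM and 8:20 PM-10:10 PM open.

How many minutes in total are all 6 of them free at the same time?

215

Viktor in UTC: 10:00-13:05, 15:05-18:05 (add 7h to convert from UTC-7).
Divya in UTC: 10:10-13:20, 13:55-18:45 (add 1h to convert from UTC-1).
Ines in UTC: 09:25-13:25, 14:05-19:00 (add 7h to convert from UTC-7).
Mei in UTC: 09:35-14:10, 15:15-19:00 (subtract 5h to convert from UTC+5).
Kavya in UTC: 10:00-11:10, 12:00-15:10, 15:30-17:40 (add 1h to convert from UTC-1).
Ulla in UTC: 10:20-13:10, 15:20-17:10 (subtract 5h to convert from UTC+5).
Viktor ∩ Divya: 10:10-13:05, 15:05-18:05.
Viktor ∩ Divya ∩ Ines: 10:10-13:05, 15:05-18:05.
Viktor ∩ Divya ∩ Ines ∩ Mei: 10:10-13:05, 15:15-18:05.
Viktor ∩ Divya ∩ Ines ∩ Mei ∩ Kavya: 10:10-11:10, 12:00-13:05, 15:30-17:40.
Viktor ∩ Divya ∩ Ines ∩ Mei ∩ Kavya ∩ Ulla: 10:20-11:10, 12:00-13:05, 15:30-17:10.
Summing the common windows: 50 + 65 + 100 = 215 minutes.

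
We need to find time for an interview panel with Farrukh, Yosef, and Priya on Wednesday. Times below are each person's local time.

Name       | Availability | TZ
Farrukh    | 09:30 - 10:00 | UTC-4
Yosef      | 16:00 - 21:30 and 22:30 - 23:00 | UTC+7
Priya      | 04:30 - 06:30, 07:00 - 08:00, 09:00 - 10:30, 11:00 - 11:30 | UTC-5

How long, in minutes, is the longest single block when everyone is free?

Farrukh in UTC: 13:30-14:00 (add 4h to convert from UTC-4).
Yosef in UTC: 09:00-14:30, 15:30-16:00 (subtract 7h to convert from UTC+7).
Priya in UTC: 09:30-11:30, 12:00-13:00, 14:00-15:30, 16:00-16:30 (add 5h to convert from UTC-5).
Farrukh ∩ Yosef: 13:30-14:00.
Farrukh ∩ Yosef ∩ Priya: ∅.
There is no time when everyone is free.
No common window exists, so the longest block is 0 minutes.

0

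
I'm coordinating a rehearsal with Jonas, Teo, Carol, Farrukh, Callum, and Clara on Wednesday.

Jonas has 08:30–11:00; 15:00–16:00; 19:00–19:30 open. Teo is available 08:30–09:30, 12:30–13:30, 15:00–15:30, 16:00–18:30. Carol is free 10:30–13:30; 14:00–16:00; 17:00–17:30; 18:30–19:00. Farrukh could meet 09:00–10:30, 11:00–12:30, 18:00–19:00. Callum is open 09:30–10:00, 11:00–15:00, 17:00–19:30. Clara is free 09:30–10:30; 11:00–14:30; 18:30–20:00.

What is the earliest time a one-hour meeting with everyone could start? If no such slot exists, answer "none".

none

Jonas ∩ Teo: 08:30-09:30, 15:00-15:30.
Jonas ∩ Teo ∩ Carol: 15:00-15:30.
Jonas ∩ Teo ∩ Carol ∩ Farrukh: ∅.
Jonas ∩ Teo ∩ Carol ∩ Farrukh ∩ Callum: ∅.
Jonas ∩ Teo ∩ Carol ∩ Farrukh ∩ Callum ∩ Clara: ∅.
There is no time when everyone is free.
No common window is at least 60 minutes long.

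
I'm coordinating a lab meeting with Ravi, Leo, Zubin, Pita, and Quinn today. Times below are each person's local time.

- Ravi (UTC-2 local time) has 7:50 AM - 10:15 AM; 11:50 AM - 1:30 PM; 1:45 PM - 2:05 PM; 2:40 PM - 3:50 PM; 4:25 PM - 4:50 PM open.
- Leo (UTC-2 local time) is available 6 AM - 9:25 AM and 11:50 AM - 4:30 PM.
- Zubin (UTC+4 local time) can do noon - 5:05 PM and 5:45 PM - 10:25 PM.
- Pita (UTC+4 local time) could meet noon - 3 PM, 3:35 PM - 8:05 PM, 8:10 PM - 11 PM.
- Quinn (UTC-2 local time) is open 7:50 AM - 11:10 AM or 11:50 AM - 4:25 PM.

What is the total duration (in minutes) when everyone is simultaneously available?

Ravi in UTC: 09:50-12:15, 13:50-15:30, 15:45-16:05, 16:40-17:50, 18:25-18:50 (add 2h to convert from UTC-2).
Leo in UTC: 08:00-11:25, 13:50-18:30 (add 2h to convert from UTC-2).
Zubin in UTC: 08:00-13:05, 13:45-18:25 (subtract 4h to convert from UTC+4).
Pita in UTC: 08:00-11:00, 11:35-16:05, 16:10-19:00 (subtract 4h to convert from UTC+4).
Quinn in UTC: 09:50-13:10, 13:50-18:25 (add 2h to convert from UTC-2).
Ravi ∩ Leo: 09:50-11:25, 13:50-15:30, 15:45-16:05, 16:40-17:50, 18:25-18:30.
Ravi ∩ Leo ∩ Zubin: 09:50-11:25, 13:50-15:30, 15:45-16:05, 16:40-17:50.
Ravi ∩ Leo ∩ Zubin ∩ Pita: 09:50-11:00, 13:50-15:30, 15:45-16:05, 16:40-17:50.
Ravi ∩ Leo ∩ Zubin ∩ Pita ∩ Quinn: 09:50-11:00, 13:50-15:30, 15:45-16:05, 16:40-17:50.
Summing the common windows: 70 + 100 + 20 + 70 = 260 minutes.

260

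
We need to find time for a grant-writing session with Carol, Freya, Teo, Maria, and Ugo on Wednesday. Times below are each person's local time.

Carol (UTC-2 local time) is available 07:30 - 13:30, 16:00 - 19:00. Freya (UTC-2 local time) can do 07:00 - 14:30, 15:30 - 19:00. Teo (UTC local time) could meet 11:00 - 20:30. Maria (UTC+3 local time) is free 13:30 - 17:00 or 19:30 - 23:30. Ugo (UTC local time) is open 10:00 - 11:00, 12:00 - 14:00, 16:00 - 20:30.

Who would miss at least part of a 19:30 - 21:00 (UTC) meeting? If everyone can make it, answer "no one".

Carol in UTC: 09:30-15:30, 18:00-21:00 (add 2h to convert from UTC-2).
Freya in UTC: 09:00-16:30, 17:30-21:00 (add 2h to convert from UTC-2).
Teo in UTC: 11:00-20:30.
Maria in UTC: 10:30-14:00, 16:30-20:30 (subtract 3h to convert from UTC+3).
Ugo in UTC: 10:00-11:00, 12:00-14:00, 16:00-20:30.
Carol: free for 19:30-21:00. Freya: free for 19:30-21:00. Teo: not fully free for 19:30-21:00. Maria: not fully free for 19:30-21:00. Ugo: not fully free for 19:30-21:00.

Maria, Teo, Ugo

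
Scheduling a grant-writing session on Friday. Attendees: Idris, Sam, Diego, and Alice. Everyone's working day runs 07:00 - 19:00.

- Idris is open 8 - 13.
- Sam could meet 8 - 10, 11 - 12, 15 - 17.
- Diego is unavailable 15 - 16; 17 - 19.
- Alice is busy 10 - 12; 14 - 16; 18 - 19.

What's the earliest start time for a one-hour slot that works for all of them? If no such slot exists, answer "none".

Idris free: 08:00-13:00.
Sam free: 08:00-10:00, 11:00-12:00, 15:00-17:00.
Diego free: 07:00-15:00, 16:00-17:00 (invert busy blocks within the working day).
Alice free: 07:00-10:00, 12:00-14:00, 16:00-18:00 (invert busy blocks within the working day).
Idris ∩ Sam: 08:00-10:00, 11:00-12:00.
Idris ∩ Sam ∩ Diego: 08:00-10:00, 11:00-12:00.
Idris ∩ Sam ∩ Diego ∩ Alice: 08:00-10:00.
Those are the intersection windows.
The first common window of at least 60 minutes is 08:00-10:00, so the earliest start is 08:00.

08:00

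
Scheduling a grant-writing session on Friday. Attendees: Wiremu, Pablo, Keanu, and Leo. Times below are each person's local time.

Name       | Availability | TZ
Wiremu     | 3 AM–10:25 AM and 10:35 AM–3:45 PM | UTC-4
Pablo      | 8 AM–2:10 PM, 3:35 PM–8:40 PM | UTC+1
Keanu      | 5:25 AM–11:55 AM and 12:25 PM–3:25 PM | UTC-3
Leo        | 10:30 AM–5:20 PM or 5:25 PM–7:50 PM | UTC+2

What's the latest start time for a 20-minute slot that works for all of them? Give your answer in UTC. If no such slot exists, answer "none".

17:30

Wiremu in UTC: 07:00-14:25, 14:35-19:45 (add 4h to convert from UTC-4).
Pablo in UTC: 07:00-13:10, 14:35-19:40 (subtract 1h to convert from UTC+1).
Keanu in UTC: 08:25-14:55, 15:25-18:25 (add 3h to convert from UTC-3).
Leo in UTC: 08:30-15:20, 15:25-17:50 (subtract 2h to convert from UTC+2).
Wiremu ∩ Pablo: 07:00-13:10, 14:35-19:40.
Wiremu ∩ Pablo ∩ Keanu: 08:25-13:10, 14:35-14:55, 15:25-18:25.
Wiremu ∩ Pablo ∩ Keanu ∩ Leo: 08:30-13:10, 14:35-14:55, 15:25-17:50.
The last common window of at least 20 minutes is 15:25-17:50; a 20-minute meeting can start as late as 17:30 and still end by 17:50.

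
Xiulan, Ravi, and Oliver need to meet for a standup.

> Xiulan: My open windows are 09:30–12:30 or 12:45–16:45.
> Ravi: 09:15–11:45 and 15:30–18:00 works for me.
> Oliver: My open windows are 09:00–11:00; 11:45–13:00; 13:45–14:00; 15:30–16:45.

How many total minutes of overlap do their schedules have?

165

Xiulan ∩ Ravi: 09:30-11:45, 15:30-16:45.
Xiulan ∩ Ravi ∩ Oliver: 09:30-11:00, 15:30-16:45.
Summing the common windows: 90 + 75 = 165 minutes.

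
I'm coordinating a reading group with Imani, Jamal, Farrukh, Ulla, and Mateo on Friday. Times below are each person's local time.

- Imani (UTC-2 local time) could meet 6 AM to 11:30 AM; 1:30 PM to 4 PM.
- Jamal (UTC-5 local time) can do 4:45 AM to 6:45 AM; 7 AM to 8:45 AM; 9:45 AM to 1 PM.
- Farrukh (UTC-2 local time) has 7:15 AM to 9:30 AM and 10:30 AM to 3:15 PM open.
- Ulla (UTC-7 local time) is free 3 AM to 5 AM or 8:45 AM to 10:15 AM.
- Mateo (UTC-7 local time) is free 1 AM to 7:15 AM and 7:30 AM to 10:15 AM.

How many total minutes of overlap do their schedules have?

180

Imani in UTC: 08:00-13:30, 15:30-18:00 (add 2h to convert from UTC-2).
Jamal in UTC: 09:45-11:45, 12:00-13:45, 14:45-18:00 (add 5h to convert from UTC-5).
Farrukh in UTC: 09:15-11:30, 12:30-17:15 (add 2h to convert from UTC-2).
Ulla in UTC: 10:00-12:00, 15:45-17:15 (add 7h to convert from UTC-7).
Mateo in UTC: 08:00-14:15, 14:30-17:15 (add 7h to convert from UTC-7).
Imani ∩ Jamal: 09:45-11:45, 12:00-13:30, 15:30-18:00.
Imani ∩ Jamal ∩ Farrukh: 09:45-11:30, 12:30-13:30, 15:30-17:15.
Imani ∩ Jamal ∩ Farrukh ∩ Ulla: 10:00-11:30, 15:45-17:15.
Imani ∩ Jamal ∩ Farrukh ∩ Ulla ∩ Mateo: 10:00-11:30, 15:45-17:15.
Summing the common windows: 90 + 90 = 180 minutes.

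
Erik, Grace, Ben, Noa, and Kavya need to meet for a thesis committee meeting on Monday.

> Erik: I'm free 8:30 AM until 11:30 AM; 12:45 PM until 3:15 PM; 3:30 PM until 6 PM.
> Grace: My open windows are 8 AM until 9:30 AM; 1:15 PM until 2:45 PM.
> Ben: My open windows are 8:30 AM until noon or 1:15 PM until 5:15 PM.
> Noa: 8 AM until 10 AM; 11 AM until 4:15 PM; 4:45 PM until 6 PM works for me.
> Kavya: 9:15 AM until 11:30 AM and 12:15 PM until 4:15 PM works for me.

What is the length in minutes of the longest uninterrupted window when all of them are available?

90

Erik ∩ Grace: 08:30-09:30, 13:15-14:45.
Erik ∩ Grace ∩ Ben: 08:30-09:30, 13:15-14:45.
Erik ∩ Grace ∩ Ben ∩ Noa: 08:30-09:30, 13:15-14:45.
Erik ∩ Grace ∩ Ben ∩ Noa ∩ Kavya: 09:15-09:30, 13:15-14:45.
The longest is 13:15-14:45 at 90 minutes.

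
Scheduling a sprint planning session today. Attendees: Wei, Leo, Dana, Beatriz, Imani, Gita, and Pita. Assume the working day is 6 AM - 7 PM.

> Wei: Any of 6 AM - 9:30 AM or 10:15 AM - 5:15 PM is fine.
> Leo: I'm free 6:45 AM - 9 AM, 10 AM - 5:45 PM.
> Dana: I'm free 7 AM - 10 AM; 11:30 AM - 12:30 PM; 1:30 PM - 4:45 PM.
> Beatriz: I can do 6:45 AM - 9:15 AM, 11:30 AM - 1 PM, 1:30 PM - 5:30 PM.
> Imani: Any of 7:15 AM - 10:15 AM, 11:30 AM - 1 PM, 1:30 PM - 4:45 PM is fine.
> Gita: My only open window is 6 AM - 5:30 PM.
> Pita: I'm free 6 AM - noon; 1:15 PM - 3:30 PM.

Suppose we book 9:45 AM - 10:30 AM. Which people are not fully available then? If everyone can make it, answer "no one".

Wei: not fully free for 09:45-10:30. Leo: not fully free for 09:45-10:30. Dana: not fully free for 09:45-10:30. Beatriz: not fully free for 09:45-10:30. Imani: not fully free for 09:45-10:30. Gita: free for 09:45-10:30. Pita: free for 09:45-10:30.

Beatriz, Dana, Imani, Leo, Wei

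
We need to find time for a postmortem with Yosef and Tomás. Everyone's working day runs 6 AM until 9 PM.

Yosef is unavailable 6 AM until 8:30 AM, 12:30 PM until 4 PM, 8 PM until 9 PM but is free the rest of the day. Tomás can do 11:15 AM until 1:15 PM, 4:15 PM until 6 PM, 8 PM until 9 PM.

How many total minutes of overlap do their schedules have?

Yosef free: 08:30-12:30, 16:00-20:00 (invert busy blocks within the working day).
Tomás free: 11:15-13:15, 16:15-18:00, 20:00-21:00.
Yosef ∩ Tomás: 11:15-12:30, 16:15-18:00.
Summing the common windows: 75 + 105 = 180 minutes.

180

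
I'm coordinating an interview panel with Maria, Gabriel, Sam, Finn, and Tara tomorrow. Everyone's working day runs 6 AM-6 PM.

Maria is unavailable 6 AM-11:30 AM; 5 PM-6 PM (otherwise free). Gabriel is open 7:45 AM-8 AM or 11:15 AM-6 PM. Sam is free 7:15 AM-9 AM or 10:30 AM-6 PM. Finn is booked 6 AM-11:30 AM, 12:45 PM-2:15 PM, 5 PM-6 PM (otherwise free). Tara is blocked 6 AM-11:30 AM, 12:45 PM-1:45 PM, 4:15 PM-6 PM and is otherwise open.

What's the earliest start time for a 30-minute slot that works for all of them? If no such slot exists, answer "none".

Maria free: 11:30-17:00 (invert busy blocks within the working day).
Gabriel free: 07:45-08:00, 11:15-18:00.
Sam free: 07:15-09:00, 10:30-18:00.
Finn free: 11:30-12:45, 14:15-17:00 (invert busy blocks within the working day).
Tara free: 11:30-12:45, 13:45-16:15 (invert busy blocks within the working day).
Maria ∩ Gabriel: 11:30-17:00.
Maria ∩ Gabriel ∩ Sam: 11:30-17:00.
Maria ∩ Gabriel ∩ Sam ∩ Finn: 11:30-12:45, 14:15-17:00.
Maria ∩ Gabriel ∩ Sam ∩ Finn ∩ Tara: 11:30-12:45, 14:15-16:15.
So the common availability across everyone is 11:30-12:45, 14:15-16:15.
The first common window of at least 30 minutes is 11:30-12:45, so the earliest start is 11:30.

11:30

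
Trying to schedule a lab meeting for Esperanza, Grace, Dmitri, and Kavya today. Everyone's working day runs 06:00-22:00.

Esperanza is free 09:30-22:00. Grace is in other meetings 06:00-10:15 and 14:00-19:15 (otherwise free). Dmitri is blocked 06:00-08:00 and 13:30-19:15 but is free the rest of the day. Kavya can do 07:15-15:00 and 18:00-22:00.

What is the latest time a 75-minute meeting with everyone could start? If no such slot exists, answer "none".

20:45

Esperanza free: 09:30-22:00.
Grace free: 10:15-14:00, 19:15-22:00 (invert busy blocks within the working day).
Dmitri free: 08:00-13:30, 19:15-22:00 (invert busy blocks within the working day).
Kavya free: 07:15-15:00, 18:00-22:00.
Esperanza ∩ Grace: 10:15-14:00, 19:15-22:00.
Esperanza ∩ Grace ∩ Dmitri: 10:15-13:30, 19:15-22:00.
Esperanza ∩ Grace ∩ Dmitri ∩ Kavya: 10:15-13:30, 19:15-22:00.
So the common availability across everyone is 10:15-13:30, 19:15-22:00.
The last common window of at least 75 minutes is 19:15-22:00; a 75-minute meeting can start as late as 20:45 and still end by 22:00.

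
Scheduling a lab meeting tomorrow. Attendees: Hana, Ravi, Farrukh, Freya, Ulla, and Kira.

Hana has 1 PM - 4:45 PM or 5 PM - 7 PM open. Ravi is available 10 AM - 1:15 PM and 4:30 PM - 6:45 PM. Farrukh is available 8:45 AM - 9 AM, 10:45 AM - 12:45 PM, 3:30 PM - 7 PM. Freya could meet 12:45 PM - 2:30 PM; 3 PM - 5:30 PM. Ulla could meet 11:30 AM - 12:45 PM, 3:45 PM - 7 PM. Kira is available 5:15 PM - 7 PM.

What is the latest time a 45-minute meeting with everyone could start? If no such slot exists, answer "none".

none

Hana ∩ Ravi: 13:00-13:15, 16:30-16:45, 17:00-18:45.
Hana ∩ Ravi ∩ Farrukh: 16:30-16:45, 17:00-18:45.
Hana ∩ Ravi ∩ Farrukh ∩ Freya: 16:30-16:45, 17:00-17:30.
Hana ∩ Ravi ∩ Farrukh ∩ Freya ∩ Ulla: 16:30-16:45, 17:00-17:30.
Hana ∩ Ravi ∩ Farrukh ∩ Freya ∩ Ulla ∩ Kira: 17:15-17:30.
Those are the intersection windows.
No common window is at least 45 minutes long.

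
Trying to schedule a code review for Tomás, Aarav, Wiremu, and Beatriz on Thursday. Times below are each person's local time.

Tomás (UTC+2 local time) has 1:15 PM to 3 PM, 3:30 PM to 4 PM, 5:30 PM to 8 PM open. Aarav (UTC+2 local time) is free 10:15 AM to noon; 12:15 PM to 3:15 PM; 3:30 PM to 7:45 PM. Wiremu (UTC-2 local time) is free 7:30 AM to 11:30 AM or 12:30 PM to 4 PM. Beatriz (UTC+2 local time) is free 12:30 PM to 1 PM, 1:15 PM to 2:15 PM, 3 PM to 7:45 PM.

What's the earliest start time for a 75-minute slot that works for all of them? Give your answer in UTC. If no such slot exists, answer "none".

Tomás in UTC: 11:15-13:00, 13:30-14:00, 15:30-18:00 (subtract 2h to convert from UTC+2).
Aarav in UTC: 08:15-10:00, 10:15-13:15, 13:30-17:45 (subtract 2h to convert from UTC+2).
Wiremu in UTC: 09:30-13:30, 14:30-18:00 (add 2h to convert from UTC-2).
Beatriz in UTC: 10:30-11:00, 11:15-12:15, 13:00-17:45 (subtract 2h to convert from UTC+2).
Tomás ∩ Aarav: 11:15-13:00, 13:30-14:00, 15:30-17:45.
Tomás ∩ Aarav ∩ Wiremu: 11:15-13:00, 15:30-17:45.
Tomás ∩ Aarav ∩ Wiremu ∩ Beatriz: 11:15-12:15, 15:30-17:45.
So the common availability across everyone is 11:15-12:15, 15:30-17:45.
The first common window of at least 75 minutes is 15:30-17:45, so the earliest start is 15:30.

15:30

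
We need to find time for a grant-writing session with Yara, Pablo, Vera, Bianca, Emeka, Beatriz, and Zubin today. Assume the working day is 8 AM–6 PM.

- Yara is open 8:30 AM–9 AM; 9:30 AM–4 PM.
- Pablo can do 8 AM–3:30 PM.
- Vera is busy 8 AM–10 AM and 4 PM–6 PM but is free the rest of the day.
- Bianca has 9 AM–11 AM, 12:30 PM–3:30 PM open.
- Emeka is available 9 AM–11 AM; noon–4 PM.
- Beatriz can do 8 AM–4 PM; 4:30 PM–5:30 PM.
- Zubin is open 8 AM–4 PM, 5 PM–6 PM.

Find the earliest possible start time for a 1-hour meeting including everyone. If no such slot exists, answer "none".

10:00

Yara free: 08:30-09:00, 09:30-16:00.
Pablo free: 08:00-15:30.
Vera free: 10:00-16:00 (invert busy blocks within the working day).
Bianca free: 09:00-11:00, 12:30-15:30.
Emeka free: 09:00-11:00, 12:00-16:00.
Beatriz free: 08:00-16:00, 16:30-17:30.
Zubin free: 08:00-16:00, 17:00-18:00.
Yara ∩ Pablo: 08:30-09:00, 09:30-15:30.
Yara ∩ Pablo ∩ Vera: 10:00-15:30.
Yara ∩ Pablo ∩ Vera ∩ Bianca: 10:00-11:00, 12:30-15:30.
Yara ∩ Pablo ∩ Vera ∩ Bianca ∩ Emeka: 10:00-11:00, 12:30-15:30.
Yara ∩ Pablo ∩ Vera ∩ Bianca ∩ Emeka ∩ Beatriz: 10:00-11:00, 12:30-15:30.
Yara ∩ Pablo ∩ Vera ∩ Bianca ∩ Emeka ∩ Beatriz ∩ Zubin: 10:00-11:00, 12:30-15:30.
So the common availability across everyone is 10:00-11:00, 12:30-15:30.
The first common window of at least 60 minutes is 10:00-11:00, so the earliest start is 10:00.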